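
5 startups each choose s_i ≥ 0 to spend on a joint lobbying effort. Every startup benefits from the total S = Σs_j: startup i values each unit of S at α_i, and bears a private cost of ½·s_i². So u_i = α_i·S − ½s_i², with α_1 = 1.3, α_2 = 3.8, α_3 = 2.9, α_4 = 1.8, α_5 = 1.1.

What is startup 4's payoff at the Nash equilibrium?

Startup i's FOC: ∂u_i/∂s_i = α_i − s_i = 0, so s_i* = α_i.
NE contributions = (1.3, 3.8, 2.9, 1.8, 1.1); S = 10.9.
u_4 = α_4·S − ½·(s_4)² = 1.8·10.9 − ½·1.8² = 18.

18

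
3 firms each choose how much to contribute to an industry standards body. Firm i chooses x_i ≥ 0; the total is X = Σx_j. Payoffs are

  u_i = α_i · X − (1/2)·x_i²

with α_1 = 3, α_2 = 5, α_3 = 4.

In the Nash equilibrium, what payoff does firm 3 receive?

40

Firm i's FOC: ∂u_i/∂x_i = α_i − x_i = 0, so x_i* = α_i.
NE contributions = (3, 5, 4); X = 12.
u_3 = α_3·X − ½·(x_3)² = 4·12 − ½·4² = 40.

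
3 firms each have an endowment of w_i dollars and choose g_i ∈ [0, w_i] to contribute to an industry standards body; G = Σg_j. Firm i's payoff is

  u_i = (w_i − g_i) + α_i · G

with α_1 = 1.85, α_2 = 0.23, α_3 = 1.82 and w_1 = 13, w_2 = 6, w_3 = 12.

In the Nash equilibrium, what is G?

25

∂u_i/∂g_i = α_i − 1, so firm i contributes w_i if α_i > 1, else 0.
α_i > 1 for i ∈ {1, 3}; NE contributions (13, 0, 12), G = 25.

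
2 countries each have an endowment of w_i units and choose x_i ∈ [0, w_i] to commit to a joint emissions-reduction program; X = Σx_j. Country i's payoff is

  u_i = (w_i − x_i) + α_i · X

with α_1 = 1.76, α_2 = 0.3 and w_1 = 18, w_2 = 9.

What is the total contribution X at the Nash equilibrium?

18

∂u_i/∂x_i = α_i − 1, so country i contributes w_i if α_i > 1, else 0.
α_i > 1 for i ∈ {1}; NE contributions (18, 0), X = 18.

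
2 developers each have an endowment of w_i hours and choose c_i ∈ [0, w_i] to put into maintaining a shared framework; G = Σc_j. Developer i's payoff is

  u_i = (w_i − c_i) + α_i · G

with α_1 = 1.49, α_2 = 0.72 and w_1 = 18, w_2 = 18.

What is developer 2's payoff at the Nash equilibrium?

∂u_i/∂c_i = α_i − 1, so developer i contributes w_i if α_i > 1, else 0.
α_i > 1 for i ∈ {1}; NE contributions (18, 0), G = 18.
u_2 = (18 − 0) + 0.72·18 = 30.96.

30.96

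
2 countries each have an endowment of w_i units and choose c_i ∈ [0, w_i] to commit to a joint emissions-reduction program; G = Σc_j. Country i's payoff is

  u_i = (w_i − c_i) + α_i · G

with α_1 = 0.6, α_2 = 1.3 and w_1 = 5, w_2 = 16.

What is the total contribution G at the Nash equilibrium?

16

∂u_i/∂c_i = α_i − 1, so country i contributes w_i if α_i > 1, else 0.
α_i > 1 for i ∈ {2}; NE contributions (0, 16), G = 16.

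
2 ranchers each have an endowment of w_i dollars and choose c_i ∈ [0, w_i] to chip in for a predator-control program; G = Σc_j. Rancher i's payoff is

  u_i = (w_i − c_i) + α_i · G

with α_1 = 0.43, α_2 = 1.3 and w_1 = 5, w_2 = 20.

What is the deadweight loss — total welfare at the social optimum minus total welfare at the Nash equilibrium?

3.65

∂u_i/∂c_i = α_i − 1, so rancher i contributes w_i if α_i > 1, else 0.
α_i > 1 for i ∈ {2}; NE contributions (0, 20), G = 20.
W^NE = Σw_i − G^NE + (Σα_i)·G^NE = 25 + 0.73·20 = 39.6.
Planner: ∂(Σu_j)/∂c_i = Σα_j − 1 = 0.73 > 0, so everyone contributes w_i; G^SO = 25, W^SO = 25 + 0.73·25 = 43.25.
Deadweight loss = 3.65.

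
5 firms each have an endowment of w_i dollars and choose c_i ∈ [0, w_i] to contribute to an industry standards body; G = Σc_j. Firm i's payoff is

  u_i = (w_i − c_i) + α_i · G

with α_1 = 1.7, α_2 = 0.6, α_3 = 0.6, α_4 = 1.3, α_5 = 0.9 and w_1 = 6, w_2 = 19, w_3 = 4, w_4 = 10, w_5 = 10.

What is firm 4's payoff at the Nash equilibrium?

20.8

∂u_i/∂c_i = α_i − 1, so firm i contributes w_i if α_i > 1, else 0.
α_i > 1 for i ∈ {1, 4}; NE contributions (6, 0, 0, 10, 0), G = 16.
u_4 = (10 − 10) + 1.3·16 = 20.8.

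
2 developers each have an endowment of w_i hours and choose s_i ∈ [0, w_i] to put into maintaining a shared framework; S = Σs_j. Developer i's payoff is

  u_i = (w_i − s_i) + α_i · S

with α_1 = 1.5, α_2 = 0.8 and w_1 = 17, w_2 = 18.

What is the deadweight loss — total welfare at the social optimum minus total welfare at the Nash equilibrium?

∂u_i/∂s_i = α_i − 1, so developer i contributes w_i if α_i > 1, else 0.
α_i > 1 for i ∈ {1}; NE contributions (17, 0), S = 17.
W^NE = Σw_i − S^NE + (Σα_i)·S^NE = 35 + 1.3·17 = 57.1.
Planner: ∂(Σu_j)/∂s_i = Σα_j − 1 = 1.3 > 0, so everyone contributes w_i; S^SO = 35, W^SO = 35 + 1.3·35 = 80.5.
Deadweight loss = 23.4.

23.4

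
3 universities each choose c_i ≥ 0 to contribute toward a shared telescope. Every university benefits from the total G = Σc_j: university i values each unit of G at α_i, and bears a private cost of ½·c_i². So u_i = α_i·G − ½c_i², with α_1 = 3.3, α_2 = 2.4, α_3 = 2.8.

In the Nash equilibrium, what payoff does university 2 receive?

17.52

University i's FOC: ∂u_i/∂c_i = α_i − c_i = 0, so c_i* = α_i.
NE contributions = (3.3, 2.4, 2.8); G = 8.5.
u_2 = α_2·G − ½·(c_2)² = 2.4·8.5 − ½·2.4² = 17.52.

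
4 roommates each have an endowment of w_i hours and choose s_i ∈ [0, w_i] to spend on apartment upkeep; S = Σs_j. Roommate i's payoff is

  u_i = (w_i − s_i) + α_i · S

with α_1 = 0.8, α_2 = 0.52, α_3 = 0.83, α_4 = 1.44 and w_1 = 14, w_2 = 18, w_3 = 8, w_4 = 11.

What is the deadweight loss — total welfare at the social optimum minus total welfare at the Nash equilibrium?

∂u_i/∂s_i = α_i − 1, so roommate i contributes w_i if α_i > 1, else 0.
α_i > 1 for i ∈ {4}; NE contributions (0, 0, 0, 11), S = 11.
W^NE = Σw_i − S^NE + (Σα_i)·S^NE = 51 + 2.59·11 = 79.49.
Planner: ∂(Σu_j)/∂s_i = Σα_j − 1 = 2.59 > 0, so everyone contributes w_i; S^SO = 51, W^SO = 51 + 2.59·51 = 183.09.
Deadweight loss = 103.6.

103.6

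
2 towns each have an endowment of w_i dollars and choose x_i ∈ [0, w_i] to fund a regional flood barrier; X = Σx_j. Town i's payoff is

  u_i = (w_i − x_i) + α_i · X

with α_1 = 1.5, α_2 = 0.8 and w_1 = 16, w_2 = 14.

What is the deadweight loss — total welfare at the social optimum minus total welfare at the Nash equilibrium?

∂u_i/∂x_i = α_i − 1, so town i contributes w_i if α_i > 1, else 0.
α_i > 1 for i ∈ {1}; NE contributions (16, 0), X = 16.
W^NE = Σw_i − X^NE + (Σα_i)·X^NE = 30 + 1.3·16 = 50.8.
Planner: ∂(Σu_j)/∂x_i = Σα_j − 1 = 1.3 > 0, so everyone contributes w_i; X^SO = 30, W^SO = 30 + 1.3·30 = 69.
Deadweight loss = 18.2.

18.2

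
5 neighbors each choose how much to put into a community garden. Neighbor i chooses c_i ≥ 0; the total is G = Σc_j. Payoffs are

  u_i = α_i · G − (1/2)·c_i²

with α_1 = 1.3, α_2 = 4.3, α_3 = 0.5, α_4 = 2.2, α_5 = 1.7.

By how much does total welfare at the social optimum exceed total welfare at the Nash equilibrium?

Neighbor i's FOC: ∂u_i/∂c_i = α_i − c_i = 0, so c_i* = α_i.
NE contributions = (1.3, 4.3, 0.5, 2.2, 1.7); G = 10.
W^NE = (Σα)·G − ½Σα_i² = 10² − ½·28.16 = 85.92.
Planner sets c_i = Σα_j = 10 for every i, so G^SO = 5·10 = 50.
W^SO = (Σα)·G^SO − ½·5·(Σα)² = (5/2)·10² = 250.
Deadweight loss = W^SO − W^NE = 164.08.

164.08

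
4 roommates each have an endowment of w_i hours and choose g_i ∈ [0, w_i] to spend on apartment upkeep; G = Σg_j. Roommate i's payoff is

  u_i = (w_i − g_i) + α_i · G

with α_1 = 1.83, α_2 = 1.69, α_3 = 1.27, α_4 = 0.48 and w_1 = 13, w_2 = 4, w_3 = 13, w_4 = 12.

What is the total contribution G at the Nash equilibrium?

∂u_i/∂g_i = α_i − 1, so roommate i contributes w_i if α_i > 1, else 0.
α_i > 1 for i ∈ {1, 2, 3}; NE contributions (13, 4, 13, 0), G = 30.

30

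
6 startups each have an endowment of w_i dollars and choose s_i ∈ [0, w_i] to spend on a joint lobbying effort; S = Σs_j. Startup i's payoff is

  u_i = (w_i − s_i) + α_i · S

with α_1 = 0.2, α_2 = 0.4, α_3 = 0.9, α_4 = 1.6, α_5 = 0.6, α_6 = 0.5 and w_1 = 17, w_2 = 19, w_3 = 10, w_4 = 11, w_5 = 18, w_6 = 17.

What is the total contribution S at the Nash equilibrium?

11

∂u_i/∂s_i = α_i − 1, so startup i contributes w_i if α_i > 1, else 0.
α_i > 1 for i ∈ {4}; NE contributions (0, 0, 0, 11, 0, 0), S = 11.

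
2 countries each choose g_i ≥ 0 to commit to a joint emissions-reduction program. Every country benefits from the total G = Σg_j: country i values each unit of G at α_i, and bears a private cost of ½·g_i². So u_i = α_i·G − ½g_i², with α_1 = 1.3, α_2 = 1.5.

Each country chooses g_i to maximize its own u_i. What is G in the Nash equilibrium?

2.8

Country i's FOC: ∂u_i/∂g_i = α_i − g_i = 0, so g_i* = α_i.
NE contributions = (1.3, 1.5); G = 2.8.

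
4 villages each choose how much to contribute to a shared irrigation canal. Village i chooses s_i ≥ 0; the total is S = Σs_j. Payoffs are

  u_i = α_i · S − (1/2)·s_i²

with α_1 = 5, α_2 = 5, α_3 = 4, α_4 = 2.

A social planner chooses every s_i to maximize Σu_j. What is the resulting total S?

64

Planner FOC: ∂(Σu_j)/∂s_i = (Σα_j) − s_i = 0, so s_i^SO = Σα_j = 16 for every i; S^SO = 64.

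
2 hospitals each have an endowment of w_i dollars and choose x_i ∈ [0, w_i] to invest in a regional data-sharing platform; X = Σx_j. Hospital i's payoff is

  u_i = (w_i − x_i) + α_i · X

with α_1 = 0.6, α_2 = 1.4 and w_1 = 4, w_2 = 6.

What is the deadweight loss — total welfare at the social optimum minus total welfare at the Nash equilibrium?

4

∂u_i/∂x_i = α_i − 1, so hospital i contributes w_i if α_i > 1, else 0.
α_i > 1 for i ∈ {2}; NE contributions (0, 6), X = 6.
W^NE = Σw_i − X^NE + (Σα_i)·X^NE = 10 + 1·6 = 16.
Planner: ∂(Σu_j)/∂x_i = Σα_j − 1 = 1 > 0, so everyone contributes w_i; X^SO = 10, W^SO = 10 + 1·10 = 20.
Deadweight loss = 4.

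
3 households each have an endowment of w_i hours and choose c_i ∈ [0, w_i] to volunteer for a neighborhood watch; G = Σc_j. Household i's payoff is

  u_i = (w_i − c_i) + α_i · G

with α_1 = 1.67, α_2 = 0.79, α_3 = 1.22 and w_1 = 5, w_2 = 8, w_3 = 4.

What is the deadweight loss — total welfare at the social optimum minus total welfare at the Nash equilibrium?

21.44

∂u_i/∂c_i = α_i − 1, so household i contributes w_i if α_i > 1, else 0.
α_i > 1 for i ∈ {1, 3}; NE contributions (5, 0, 4), G = 9.
W^NE = Σw_i − G^NE + (Σα_i)·G^NE = 17 + 2.68·9 = 41.12.
Planner: ∂(Σu_j)/∂c_i = Σα_j − 1 = 2.68 > 0, so everyone contributes w_i; G^SO = 17, W^SO = 17 + 2.68·17 = 62.56.
Deadweight loss = 21.44.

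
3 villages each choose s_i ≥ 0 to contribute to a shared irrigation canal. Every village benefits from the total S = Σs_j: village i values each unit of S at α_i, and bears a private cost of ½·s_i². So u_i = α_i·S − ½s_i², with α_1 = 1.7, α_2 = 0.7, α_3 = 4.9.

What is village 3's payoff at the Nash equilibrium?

Village i's FOC: ∂u_i/∂s_i = α_i − s_i = 0, so s_i* = α_i.
NE contributions = (1.7, 0.7, 4.9); S = 7.3.
u_3 = α_3·S − ½·(s_3)² = 4.9·7.3 − ½·4.9² = 23.765.

23.765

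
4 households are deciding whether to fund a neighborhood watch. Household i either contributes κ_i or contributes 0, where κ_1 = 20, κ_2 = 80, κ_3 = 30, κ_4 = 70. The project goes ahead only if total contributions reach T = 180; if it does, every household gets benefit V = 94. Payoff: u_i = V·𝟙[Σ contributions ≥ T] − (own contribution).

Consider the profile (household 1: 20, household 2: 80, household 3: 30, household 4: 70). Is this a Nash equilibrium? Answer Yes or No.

No

Total = 200 ≥ 180: provided.
Household 1 (pledges 20, payoff 74): dropping to 0 → total 180, payoff 94. Profitable deviation.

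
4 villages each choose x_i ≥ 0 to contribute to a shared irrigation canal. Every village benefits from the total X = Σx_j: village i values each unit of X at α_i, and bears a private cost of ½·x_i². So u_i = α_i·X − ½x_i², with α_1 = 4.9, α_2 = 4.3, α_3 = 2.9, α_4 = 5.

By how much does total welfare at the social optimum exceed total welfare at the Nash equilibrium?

Village i's FOC: ∂u_i/∂x_i = α_i − x_i = 0, so x_i* = α_i.
NE contributions = (4.9, 4.3, 2.9, 5); X = 17.1.
W^NE = (Σα)·X − ½Σα_i² = 17.1² − ½·75.91 = 254.455.
Planner sets x_i = Σα_j = 17.1 for every i, so X^SO = 4·17.1 = 68.4.
W^SO = (Σα)·X^SO − ½·4·(Σα)² = (4/2)·17.1² = 584.82.
Deadweight loss = W^SO − W^NE = 330.365.

330.365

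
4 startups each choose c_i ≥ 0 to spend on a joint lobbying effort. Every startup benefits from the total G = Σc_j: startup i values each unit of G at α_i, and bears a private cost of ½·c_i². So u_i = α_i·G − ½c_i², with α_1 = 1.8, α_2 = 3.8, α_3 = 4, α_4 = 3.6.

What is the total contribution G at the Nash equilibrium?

Startup i's FOC: ∂u_i/∂c_i = α_i − c_i = 0, so c_i* = α_i.
NE contributions = (1.8, 3.8, 4, 3.6); G = 13.2.

13.2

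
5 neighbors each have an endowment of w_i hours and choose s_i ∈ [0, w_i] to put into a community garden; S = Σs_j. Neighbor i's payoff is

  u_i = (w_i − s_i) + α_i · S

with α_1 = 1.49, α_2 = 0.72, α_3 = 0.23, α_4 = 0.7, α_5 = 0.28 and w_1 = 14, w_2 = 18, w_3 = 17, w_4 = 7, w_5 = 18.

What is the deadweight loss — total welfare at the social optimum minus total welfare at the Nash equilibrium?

∂u_i/∂s_i = α_i − 1, so neighbor i contributes w_i if α_i > 1, else 0.
α_i > 1 for i ∈ {1}; NE contributions (14, 0, 0, 0, 0), S = 14.
W^NE = Σw_i − S^NE + (Σα_i)·S^NE = 74 + 2.42·14 = 107.88.
Planner: ∂(Σu_j)/∂s_i = Σα_j − 1 = 2.42 > 0, so everyone contributes w_i; S^SO = 74, W^SO = 74 + 2.42·74 = 253.08.
Deadweight loss = 145.2.

145.2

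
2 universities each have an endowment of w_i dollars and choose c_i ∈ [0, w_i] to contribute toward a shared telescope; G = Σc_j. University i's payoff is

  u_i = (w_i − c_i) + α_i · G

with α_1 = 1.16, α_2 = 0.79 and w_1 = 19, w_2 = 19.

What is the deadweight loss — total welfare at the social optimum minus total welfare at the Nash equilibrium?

18.05

∂u_i/∂c_i = α_i − 1, so university i contributes w_i if α_i > 1, else 0.
α_i > 1 for i ∈ {1}; NE contributions (19, 0), G = 19.
W^NE = Σw_i − G^NE + (Σα_i)·G^NE = 38 + 0.95·19 = 56.05.
Planner: ∂(Σu_j)/∂c_i = Σα_j − 1 = 0.95 > 0, so everyone contributes w_i; G^SO = 38, W^SO = 38 + 0.95·38 = 74.1.
Deadweight loss = 18.05.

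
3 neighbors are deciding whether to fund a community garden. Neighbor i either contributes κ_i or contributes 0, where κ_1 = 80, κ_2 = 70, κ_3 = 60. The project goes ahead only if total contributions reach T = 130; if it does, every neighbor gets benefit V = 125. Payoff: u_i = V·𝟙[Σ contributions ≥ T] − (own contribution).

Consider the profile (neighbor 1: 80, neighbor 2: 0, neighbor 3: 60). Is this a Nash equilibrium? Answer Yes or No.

Total = 140 ≥ 130: provided.
Neighbor 1 (pledges 80, payoff 45): dropping to 0 → total 60, payoff 0. No gain.
Neighbor 2 (pledges 0, payoff 125): pledging 70 → total 210, payoff 55. No gain.
Neighbor 3 (pledges 60, payoff 65): dropping to 0 → total 80, payoff 0. No gain.

Yes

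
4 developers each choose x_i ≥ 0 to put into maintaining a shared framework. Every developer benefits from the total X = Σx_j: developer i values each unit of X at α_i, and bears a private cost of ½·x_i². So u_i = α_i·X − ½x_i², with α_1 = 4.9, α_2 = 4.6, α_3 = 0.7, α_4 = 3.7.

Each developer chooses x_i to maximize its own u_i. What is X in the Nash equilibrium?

Developer i's FOC: ∂u_i/∂x_i = α_i − x_i = 0, so x_i* = α_i.
NE contributions = (4.9, 4.6, 0.7, 3.7); X = 13.9.

13.9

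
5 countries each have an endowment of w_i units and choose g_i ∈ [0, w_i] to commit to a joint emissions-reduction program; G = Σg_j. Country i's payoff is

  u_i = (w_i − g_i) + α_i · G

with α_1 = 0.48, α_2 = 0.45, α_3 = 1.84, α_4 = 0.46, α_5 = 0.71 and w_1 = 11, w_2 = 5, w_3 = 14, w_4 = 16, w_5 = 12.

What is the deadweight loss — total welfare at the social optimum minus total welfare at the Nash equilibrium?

∂u_i/∂g_i = α_i − 1, so country i contributes w_i if α_i > 1, else 0.
α_i > 1 for i ∈ {3}; NE contributions (0, 0, 14, 0, 0), G = 14.
W^NE = Σw_i − G^NE + (Σα_i)·G^NE = 58 + 2.94·14 = 99.16.
Planner: ∂(Σu_j)/∂g_i = Σα_j − 1 = 2.94 > 0, so everyone contributes w_i; G^SO = 58, W^SO = 58 + 2.94·58 = 228.52.
Deadweight loss = 129.36.

129.36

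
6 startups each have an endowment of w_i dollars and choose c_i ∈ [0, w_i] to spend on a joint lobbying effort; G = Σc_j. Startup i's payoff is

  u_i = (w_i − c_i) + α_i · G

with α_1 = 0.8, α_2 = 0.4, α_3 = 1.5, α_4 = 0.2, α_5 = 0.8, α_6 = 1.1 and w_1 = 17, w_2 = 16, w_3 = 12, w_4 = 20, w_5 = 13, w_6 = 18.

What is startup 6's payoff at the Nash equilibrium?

∂u_i/∂c_i = α_i − 1, so startup i contributes w_i if α_i > 1, else 0.
α_i > 1 for i ∈ {3, 6}; NE contributions (0, 0, 12, 0, 0, 18), G = 30.
u_6 = (18 − 18) + 1.1·30 = 33.

33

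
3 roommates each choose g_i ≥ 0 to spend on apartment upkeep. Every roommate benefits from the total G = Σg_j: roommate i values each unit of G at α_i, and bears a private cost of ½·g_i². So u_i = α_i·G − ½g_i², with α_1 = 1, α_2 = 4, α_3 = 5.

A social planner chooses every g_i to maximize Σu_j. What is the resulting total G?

Planner FOC: ∂(Σu_j)/∂g_i = (Σα_j) − g_i = 0, so g_i^SO = Σα_j = 10 for every i; G^SO = 30.

30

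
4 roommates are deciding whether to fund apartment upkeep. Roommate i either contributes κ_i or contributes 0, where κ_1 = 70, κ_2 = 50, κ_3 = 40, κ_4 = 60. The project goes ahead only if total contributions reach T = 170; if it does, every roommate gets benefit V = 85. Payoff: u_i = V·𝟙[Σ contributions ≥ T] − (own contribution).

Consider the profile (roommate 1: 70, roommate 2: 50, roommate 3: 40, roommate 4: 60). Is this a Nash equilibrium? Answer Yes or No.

Total = 220 ≥ 170: provided.
Roommate 1 (pledges 70, payoff 15): dropping to 0 → total 150, payoff 0. No gain.
Roommate 2 (pledges 50, payoff 35): dropping to 0 → total 170, payoff 85. Profitable deviation.

No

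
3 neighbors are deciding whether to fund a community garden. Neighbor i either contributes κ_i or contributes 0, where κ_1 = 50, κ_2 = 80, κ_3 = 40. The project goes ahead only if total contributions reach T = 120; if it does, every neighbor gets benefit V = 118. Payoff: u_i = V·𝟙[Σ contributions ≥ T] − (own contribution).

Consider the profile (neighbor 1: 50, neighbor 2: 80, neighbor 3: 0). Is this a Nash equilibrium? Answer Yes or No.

Yes

Total = 130 ≥ 120: provided.
Neighbor 1 (pledges 50, payoff 68): dropping to 0 → total 80, payoff 0. No gain.
Neighbor 2 (pledges 80, payoff 38): dropping to 0 → total 50, payoff 0. No gain.
Neighbor 3 (pledges 0, payoff 118): pledging 40 → total 170, payoff 78. No gain.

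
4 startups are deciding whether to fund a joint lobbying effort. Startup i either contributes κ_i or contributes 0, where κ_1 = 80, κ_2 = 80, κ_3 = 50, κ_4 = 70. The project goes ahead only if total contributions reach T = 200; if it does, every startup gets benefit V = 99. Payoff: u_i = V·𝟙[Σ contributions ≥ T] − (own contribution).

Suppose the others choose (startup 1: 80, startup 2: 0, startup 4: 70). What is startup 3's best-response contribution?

Others' total = 150. Contributing 50 brings total to 200 ≥ 200: gain V − κ_3 = 49.
Best response: 50.

50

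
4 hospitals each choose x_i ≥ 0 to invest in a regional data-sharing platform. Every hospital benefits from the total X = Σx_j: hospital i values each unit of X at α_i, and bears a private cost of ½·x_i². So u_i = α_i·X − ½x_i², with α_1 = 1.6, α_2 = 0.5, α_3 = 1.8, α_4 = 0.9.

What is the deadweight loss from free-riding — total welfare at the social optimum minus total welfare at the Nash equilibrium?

26.47

Hospital i's FOC: ∂u_i/∂x_i = α_i − x_i = 0, so x_i* = α_i.
NE contributions = (1.6, 0.5, 1.8, 0.9); X = 4.8.
W^NE = (Σα)·X − ½Σα_i² = 4.8² − ½·6.86 = 19.61.
Planner sets x_i = Σα_j = 4.8 for every i, so X^SO = 4·4.8 = 19.2.
W^SO = (Σα)·X^SO − ½·4·(Σα)² = (4/2)·4.8² = 46.08.
Deadweight loss = W^SO − W^NE = 26.47.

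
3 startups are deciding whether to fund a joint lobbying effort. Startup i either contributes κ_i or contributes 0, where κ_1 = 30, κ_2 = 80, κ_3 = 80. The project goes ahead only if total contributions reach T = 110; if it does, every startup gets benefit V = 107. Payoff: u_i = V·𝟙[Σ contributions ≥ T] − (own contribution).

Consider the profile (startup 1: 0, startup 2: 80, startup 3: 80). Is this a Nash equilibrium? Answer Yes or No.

Yes

Total = 160 ≥ 110: provided.
Startup 1 (pledges 0, payoff 107): pledging 30 → total 190, payoff 77. No gain.
Startup 2 (pledges 80, payoff 27): dropping to 0 → total 80, payoff 0. No gain.
Startup 3 (pledges 80, payoff 27): dropping to 0 → total 80, payoff 0. No gain.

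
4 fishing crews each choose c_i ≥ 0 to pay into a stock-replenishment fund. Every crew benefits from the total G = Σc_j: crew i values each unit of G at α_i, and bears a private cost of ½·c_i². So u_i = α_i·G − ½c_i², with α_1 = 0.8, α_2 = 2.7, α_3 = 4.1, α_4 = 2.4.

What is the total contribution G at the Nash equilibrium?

10

Crew i's FOC: ∂u_i/∂c_i = α_i − c_i = 0, so c_i* = α_i.
NE contributions = (0.8, 2.7, 4.1, 2.4); G = 10.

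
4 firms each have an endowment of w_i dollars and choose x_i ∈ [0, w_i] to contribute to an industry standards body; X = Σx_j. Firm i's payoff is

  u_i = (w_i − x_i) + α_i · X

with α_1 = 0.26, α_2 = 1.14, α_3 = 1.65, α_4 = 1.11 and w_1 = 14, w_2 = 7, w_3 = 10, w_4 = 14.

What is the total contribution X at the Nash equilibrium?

31

∂u_i/∂x_i = α_i − 1, so firm i contributes w_i if α_i > 1, else 0.
α_i > 1 for i ∈ {2, 3, 4}; NE contributions (0, 7, 10, 14), X = 31.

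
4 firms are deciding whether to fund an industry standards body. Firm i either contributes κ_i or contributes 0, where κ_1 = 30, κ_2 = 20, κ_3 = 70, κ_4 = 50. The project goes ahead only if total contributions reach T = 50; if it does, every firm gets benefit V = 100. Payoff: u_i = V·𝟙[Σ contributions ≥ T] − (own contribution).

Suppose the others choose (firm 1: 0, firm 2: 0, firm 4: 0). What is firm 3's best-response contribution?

70

Others' total = 0. Contributing 70 brings total to 70 ≥ 50: gain V − κ_3 = 30.
Best response: 70.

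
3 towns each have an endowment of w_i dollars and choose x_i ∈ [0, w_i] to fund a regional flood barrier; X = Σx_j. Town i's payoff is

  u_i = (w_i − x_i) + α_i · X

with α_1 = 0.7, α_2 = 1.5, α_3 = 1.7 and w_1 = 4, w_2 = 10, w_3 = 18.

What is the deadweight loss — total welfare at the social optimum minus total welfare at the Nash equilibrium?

∂u_i/∂x_i = α_i − 1, so town i contributes w_i if α_i > 1, else 0.
α_i > 1 for i ∈ {2, 3}; NE contributions (0, 10, 18), X = 28.
W^NE = Σw_i − X^NE + (Σα_i)·X^NE = 32 + 2.9·28 = 113.2.
Planner: ∂(Σu_j)/∂x_i = Σα_j − 1 = 2.9 > 0, so everyone contributes w_i; X^SO = 32, W^SO = 32 + 2.9·32 = 124.8.
Deadweight loss = 11.6.

11.6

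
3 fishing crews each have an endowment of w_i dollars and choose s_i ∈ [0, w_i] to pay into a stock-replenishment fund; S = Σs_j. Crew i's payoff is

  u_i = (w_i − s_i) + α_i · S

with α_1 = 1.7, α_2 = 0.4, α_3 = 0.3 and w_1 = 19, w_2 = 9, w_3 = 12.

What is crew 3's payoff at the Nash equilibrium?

∂u_i/∂s_i = α_i − 1, so crew i contributes w_i if α_i > 1, else 0.
α_i > 1 for i ∈ {1}; NE contributions (19, 0, 0), S = 19.
u_3 = (12 − 0) + 0.3·19 = 17.7.

17.7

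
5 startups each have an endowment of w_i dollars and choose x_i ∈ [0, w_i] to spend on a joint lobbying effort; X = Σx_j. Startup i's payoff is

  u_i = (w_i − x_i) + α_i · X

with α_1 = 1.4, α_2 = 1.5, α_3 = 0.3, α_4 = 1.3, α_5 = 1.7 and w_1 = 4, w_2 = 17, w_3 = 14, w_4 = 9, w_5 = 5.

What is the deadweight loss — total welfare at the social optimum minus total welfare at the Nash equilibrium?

∂u_i/∂x_i = α_i − 1, so startup i contributes w_i if α_i > 1, else 0.
α_i > 1 for i ∈ {1, 2, 4, 5}; NE contributions (4, 17, 0, 9, 5), X = 35.
W^NE = Σw_i − X^NE + (Σα_i)·X^NE = 49 + 5.2·35 = 231.
Planner: ∂(Σu_j)/∂x_i = Σα_j − 1 = 5.2 > 0, so everyone contributes w_i; X^SO = 49, W^SO = 49 + 5.2·49 = 303.8.
Deadweight loss = 72.8.

72.8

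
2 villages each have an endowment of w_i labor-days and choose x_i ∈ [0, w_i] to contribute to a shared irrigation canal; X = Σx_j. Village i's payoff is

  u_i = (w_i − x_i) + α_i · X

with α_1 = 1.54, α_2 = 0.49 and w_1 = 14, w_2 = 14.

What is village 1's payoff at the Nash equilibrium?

21.56

∂u_i/∂x_i = α_i − 1, so village i contributes w_i if α_i > 1, else 0.
α_i > 1 for i ∈ {1}; NE contributions (14, 0), X = 14.
u_1 = (14 − 14) + 1.54·14 = 21.56.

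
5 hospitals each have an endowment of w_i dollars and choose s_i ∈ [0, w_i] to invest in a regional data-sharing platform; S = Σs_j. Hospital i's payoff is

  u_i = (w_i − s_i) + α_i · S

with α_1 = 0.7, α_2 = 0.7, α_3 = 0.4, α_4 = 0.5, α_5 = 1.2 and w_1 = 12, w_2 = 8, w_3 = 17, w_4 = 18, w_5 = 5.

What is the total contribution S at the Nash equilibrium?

5

∂u_i/∂s_i = α_i − 1, so hospital i contributes w_i if α_i > 1, else 0.
α_i > 1 for i ∈ {5}; NE contributions (0, 0, 0, 0, 5), S = 5.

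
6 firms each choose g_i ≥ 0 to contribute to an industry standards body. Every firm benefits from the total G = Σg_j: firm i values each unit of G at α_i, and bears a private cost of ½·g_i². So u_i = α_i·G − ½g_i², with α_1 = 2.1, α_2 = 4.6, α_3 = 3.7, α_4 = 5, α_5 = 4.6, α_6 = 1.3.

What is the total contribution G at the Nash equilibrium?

21.3

Firm i's FOC: ∂u_i/∂g_i = α_i − g_i = 0, so g_i* = α_i.
NE contributions = (2.1, 4.6, 3.7, 5, 4.6, 1.3); G = 21.3.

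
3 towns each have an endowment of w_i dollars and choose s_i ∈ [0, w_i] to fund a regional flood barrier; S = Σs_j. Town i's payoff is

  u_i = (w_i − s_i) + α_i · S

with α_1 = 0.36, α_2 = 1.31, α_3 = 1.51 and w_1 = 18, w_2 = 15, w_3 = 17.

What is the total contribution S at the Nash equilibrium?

∂u_i/∂s_i = α_i − 1, so town i contributes w_i if α_i > 1, else 0.
α_i > 1 for i ∈ {2, 3}; NE contributions (0, 15, 17), S = 32.

32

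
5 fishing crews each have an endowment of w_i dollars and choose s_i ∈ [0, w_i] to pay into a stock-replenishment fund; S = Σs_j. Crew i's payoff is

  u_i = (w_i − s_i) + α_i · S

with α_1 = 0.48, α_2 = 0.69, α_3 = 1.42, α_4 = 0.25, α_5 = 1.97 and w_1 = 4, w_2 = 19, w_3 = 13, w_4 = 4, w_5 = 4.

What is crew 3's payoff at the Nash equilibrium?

24.14

∂u_i/∂s_i = α_i − 1, so crew i contributes w_i if α_i > 1, else 0.
α_i > 1 for i ∈ {3, 5}; NE contributions (0, 0, 13, 0, 4), S = 17.
u_3 = (13 − 13) + 1.42·17 = 24.14.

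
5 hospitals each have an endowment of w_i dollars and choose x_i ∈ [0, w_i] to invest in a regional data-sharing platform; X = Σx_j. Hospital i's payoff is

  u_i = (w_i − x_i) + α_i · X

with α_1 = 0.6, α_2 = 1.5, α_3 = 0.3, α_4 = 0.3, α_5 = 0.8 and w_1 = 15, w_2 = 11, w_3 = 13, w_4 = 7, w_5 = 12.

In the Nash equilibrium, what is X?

11

∂u_i/∂x_i = α_i − 1, so hospital i contributes w_i if α_i > 1, else 0.
α_i > 1 for i ∈ {2}; NE contributions (0, 11, 0, 0, 0), X = 11.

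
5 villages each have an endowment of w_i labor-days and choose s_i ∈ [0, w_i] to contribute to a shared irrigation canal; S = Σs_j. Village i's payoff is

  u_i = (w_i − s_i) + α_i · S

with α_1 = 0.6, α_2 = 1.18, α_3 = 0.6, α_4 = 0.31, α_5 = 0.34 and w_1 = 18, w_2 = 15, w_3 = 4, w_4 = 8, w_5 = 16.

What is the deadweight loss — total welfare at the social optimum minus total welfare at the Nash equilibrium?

∂u_i/∂s_i = α_i − 1, so village i contributes w_i if α_i > 1, else 0.
α_i > 1 for i ∈ {2}; NE contributions (0, 15, 0, 0, 0), S = 15.
W^NE = Σw_i − S^NE + (Σα_i)·S^NE = 61 + 2.03·15 = 91.45.
Planner: ∂(Σu_j)/∂s_i = Σα_j − 1 = 2.03 > 0, so everyone contributes w_i; S^SO = 61, W^SO = 61 + 2.03·61 = 184.83.
Deadweight loss = 93.38.

93.38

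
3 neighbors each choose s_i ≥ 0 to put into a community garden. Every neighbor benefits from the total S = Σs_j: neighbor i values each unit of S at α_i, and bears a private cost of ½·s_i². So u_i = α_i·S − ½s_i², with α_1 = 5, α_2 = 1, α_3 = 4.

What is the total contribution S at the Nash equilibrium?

Neighbor i's FOC: ∂u_i/∂s_i = α_i − s_i = 0, so s_i* = α_i.
NE contributions = (5, 1, 4); S = 10.

10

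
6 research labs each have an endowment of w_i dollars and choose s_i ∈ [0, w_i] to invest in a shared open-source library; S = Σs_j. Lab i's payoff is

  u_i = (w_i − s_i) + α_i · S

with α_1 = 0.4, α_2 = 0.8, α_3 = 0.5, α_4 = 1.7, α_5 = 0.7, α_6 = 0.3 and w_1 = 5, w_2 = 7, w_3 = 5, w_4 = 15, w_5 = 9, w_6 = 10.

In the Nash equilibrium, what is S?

∂u_i/∂s_i = α_i − 1, so lab i contributes w_i if α_i > 1, else 0.
α_i > 1 for i ∈ {4}; NE contributions (0, 0, 0, 15, 0, 0), S = 15.

15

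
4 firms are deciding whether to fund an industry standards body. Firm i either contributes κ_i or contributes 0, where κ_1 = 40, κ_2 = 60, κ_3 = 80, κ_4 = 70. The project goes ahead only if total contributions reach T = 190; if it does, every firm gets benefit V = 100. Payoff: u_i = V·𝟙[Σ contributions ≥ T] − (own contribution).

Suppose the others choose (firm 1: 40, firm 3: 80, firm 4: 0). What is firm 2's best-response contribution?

0

Others' total = 120. Even contributing 60 gives 180 < 190: no benefit either way.
Best response: 0.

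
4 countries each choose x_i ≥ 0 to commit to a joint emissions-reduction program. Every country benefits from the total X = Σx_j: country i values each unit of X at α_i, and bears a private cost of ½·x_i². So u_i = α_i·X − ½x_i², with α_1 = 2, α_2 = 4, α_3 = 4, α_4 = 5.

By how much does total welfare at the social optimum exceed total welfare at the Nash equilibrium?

255.5

Country i's FOC: ∂u_i/∂x_i = α_i − x_i = 0, so x_i* = α_i.
NE contributions = (2, 4, 4, 5); X = 15.
W^NE = (Σα)·X − ½Σα_i² = 15² − ½·61 = 194.5.
Planner sets x_i = Σα_j = 15 for every i, so X^SO = 4·15 = 60.
W^SO = (Σα)·X^SO − ½·4·(Σα)² = (4/2)·15² = 450.
Deadweight loss = W^SO − W^NE = 255.5.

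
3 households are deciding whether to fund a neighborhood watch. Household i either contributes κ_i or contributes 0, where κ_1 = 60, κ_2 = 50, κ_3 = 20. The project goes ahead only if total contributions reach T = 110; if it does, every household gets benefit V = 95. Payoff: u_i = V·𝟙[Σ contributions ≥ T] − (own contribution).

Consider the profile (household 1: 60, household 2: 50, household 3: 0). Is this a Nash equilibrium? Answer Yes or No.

Yes

Total = 110 ≥ 110: provided.
Household 1 (pledges 60, payoff 35): dropping to 0 → total 50, payoff 0. No gain.
Household 2 (pledges 50, payoff 45): dropping to 0 → total 60, payoff 0. No gain.
Household 3 (pledges 0, payoff 95): pledging 20 → total 130, payoff 75. No gain.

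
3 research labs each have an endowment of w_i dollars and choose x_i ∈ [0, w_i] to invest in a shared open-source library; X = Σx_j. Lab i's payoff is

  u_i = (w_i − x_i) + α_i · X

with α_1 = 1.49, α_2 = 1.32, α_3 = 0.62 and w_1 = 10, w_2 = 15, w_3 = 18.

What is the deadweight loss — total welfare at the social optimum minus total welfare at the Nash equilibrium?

43.74

∂u_i/∂x_i = α_i − 1, so lab i contributes w_i if α_i > 1, else 0.
α_i > 1 for i ∈ {1, 2}; NE contributions (10, 15, 0), X = 25.
W^NE = Σw_i − X^NE + (Σα_i)·X^NE = 43 + 2.43·25 = 103.75.
Planner: ∂(Σu_j)/∂x_i = Σα_j − 1 = 2.43 > 0, so everyone contributes w_i; X^SO = 43, W^SO = 43 + 2.43·43 = 147.49.
Deadweight loss = 43.74.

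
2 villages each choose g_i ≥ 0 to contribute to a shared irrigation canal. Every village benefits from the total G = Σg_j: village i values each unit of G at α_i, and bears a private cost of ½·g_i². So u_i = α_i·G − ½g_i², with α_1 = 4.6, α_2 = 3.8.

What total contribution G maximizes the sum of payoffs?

Planner FOC: ∂(Σu_j)/∂g_i = (Σα_j) − g_i = 0, so g_i^SO = Σα_j = 8.4 for every i; G^SO = 16.8.

16.8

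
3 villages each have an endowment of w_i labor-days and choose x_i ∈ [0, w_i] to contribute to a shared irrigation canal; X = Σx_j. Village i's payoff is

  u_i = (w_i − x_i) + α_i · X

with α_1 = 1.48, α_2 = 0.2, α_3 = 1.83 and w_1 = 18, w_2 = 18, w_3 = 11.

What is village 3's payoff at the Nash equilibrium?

∂u_i/∂x_i = α_i − 1, so village i contributes w_i if α_i > 1, else 0.
α_i > 1 for i ∈ {1, 3}; NE contributions (18, 0, 11), X = 29.
u_3 = (11 − 11) + 1.83·29 = 53.07.

53.07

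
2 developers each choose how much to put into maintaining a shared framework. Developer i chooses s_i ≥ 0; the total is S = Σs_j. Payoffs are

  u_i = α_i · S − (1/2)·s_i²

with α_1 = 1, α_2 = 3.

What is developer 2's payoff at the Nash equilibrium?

7.5

Developer i's FOC: ∂u_i/∂s_i = α_i − s_i = 0, so s_i* = α_i.
NE contributions = (1, 3); S = 4.
u_2 = α_2·S − ½·(s_2)² = 3·4 − ½·3² = 7.5.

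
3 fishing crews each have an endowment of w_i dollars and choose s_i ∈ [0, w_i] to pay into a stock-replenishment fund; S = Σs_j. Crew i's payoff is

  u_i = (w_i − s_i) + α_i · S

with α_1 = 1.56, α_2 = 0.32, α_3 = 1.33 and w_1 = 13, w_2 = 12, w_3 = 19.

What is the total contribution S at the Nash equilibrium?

∂u_i/∂s_i = α_i − 1, so crew i contributes w_i if α_i > 1, else 0.
α_i > 1 for i ∈ {1, 3}; NE contributions (13, 0, 19), S = 32.

32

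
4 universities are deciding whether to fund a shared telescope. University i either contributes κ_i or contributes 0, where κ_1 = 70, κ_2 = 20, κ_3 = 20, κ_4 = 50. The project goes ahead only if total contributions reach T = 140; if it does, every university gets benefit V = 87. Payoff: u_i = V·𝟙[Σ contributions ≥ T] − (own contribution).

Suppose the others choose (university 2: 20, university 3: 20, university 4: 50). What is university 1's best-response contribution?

Others' total = 90. Contributing 70 brings total to 160 ≥ 140: gain V − κ_1 = 17.
Best response: 70.

70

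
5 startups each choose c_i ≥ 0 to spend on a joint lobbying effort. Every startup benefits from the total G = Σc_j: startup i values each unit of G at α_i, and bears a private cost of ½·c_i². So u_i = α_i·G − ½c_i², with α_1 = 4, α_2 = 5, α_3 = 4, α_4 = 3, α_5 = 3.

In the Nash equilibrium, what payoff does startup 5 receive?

52.5

Startup i's FOC: ∂u_i/∂c_i = α_i − c_i = 0, so c_i* = α_i.
NE contributions = (4, 5, 4, 3, 3); G = 19.
u_5 = α_5·G − ½·(c_5)² = 3·19 − ½·3² = 52.5.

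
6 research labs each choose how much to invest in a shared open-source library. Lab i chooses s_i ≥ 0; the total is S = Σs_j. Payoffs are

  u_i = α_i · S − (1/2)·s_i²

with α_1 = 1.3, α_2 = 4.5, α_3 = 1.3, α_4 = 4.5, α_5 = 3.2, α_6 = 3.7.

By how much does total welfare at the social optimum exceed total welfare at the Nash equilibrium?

718.405

Lab i's FOC: ∂u_i/∂s_i = α_i − s_i = 0, so s_i* = α_i.
NE contributions = (1.3, 4.5, 1.3, 4.5, 3.2, 3.7); S = 18.5.
W^NE = (Σα)·S − ½Σα_i² = 18.5² − ½·67.81 = 308.345.
Planner sets s_i = Σα_j = 18.5 for every i, so S^SO = 6·18.5 = 111.
W^SO = (Σα)·S^SO − ½·6·(Σα)² = (6/2)·18.5² = 1026.75.
Deadweight loss = W^SO − W^NE = 718.405.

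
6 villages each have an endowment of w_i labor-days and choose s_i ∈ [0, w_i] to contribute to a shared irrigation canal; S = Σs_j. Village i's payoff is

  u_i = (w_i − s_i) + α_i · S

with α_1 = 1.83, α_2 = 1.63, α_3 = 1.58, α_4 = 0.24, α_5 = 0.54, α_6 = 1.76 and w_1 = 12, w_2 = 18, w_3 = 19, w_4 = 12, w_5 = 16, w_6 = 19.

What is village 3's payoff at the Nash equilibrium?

107.44

∂u_i/∂s_i = α_i − 1, so village i contributes w_i if α_i > 1, else 0.
α_i > 1 for i ∈ {1, 2, 3, 6}; NE contributions (12, 18, 19, 0, 0, 19), S = 68.
u_3 = (19 − 19) + 1.58·68 = 107.44.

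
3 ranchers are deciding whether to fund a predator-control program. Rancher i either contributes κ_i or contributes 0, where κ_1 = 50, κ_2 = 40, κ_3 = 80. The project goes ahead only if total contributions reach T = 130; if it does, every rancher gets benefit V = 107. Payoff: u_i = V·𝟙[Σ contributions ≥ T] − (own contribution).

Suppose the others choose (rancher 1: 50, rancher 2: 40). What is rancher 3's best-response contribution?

Others' total = 90. Contributing 80 brings total to 170 ≥ 130: gain V − κ_3 = 27.
Best response: 80.

80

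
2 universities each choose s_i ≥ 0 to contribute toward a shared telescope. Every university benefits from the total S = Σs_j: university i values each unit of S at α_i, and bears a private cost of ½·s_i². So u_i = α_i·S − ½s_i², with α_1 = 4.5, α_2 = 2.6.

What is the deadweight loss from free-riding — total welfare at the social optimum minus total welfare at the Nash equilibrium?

University i's FOC: ∂u_i/∂s_i = α_i − s_i = 0, so s_i* = α_i.
NE contributions = (4.5, 2.6); S = 7.1.
W^NE = (Σα)·S − ½Σα_i² = 7.1² − ½·27.01 = 36.905.
Planner sets s_i = Σα_j = 7.1 for every i, so S^SO = 2·7.1 = 14.2.
W^SO = (Σα)·S^SO − ½·2·(Σα)² = (2/2)·7.1² = 50.41.
Deadweight loss = W^SO − W^NE = 13.505.

13.505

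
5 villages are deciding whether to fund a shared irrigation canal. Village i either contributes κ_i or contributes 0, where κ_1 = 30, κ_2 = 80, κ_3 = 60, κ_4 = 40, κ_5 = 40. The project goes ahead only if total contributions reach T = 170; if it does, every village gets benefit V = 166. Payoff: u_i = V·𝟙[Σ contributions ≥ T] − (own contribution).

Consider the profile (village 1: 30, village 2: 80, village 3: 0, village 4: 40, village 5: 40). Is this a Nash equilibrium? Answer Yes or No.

Total = 190 ≥ 170: provided.
Village 1 (pledges 30, payoff 136): dropping to 0 → total 160, payoff 0. No gain.
Village 2 (pledges 80, payoff 86): dropping to 0 → total 110, payoff 0. No gain.
Village 3 (pledges 0, payoff 166): pledging 60 → total 250, payoff 106. No gain.
Village 4 (pledges 40, payoff 126): dropping to 0 → total 150, payoff 0. No gain.
Village 5 (pledges 40, payoff 126): dropping to 0 → total 150, payoff 0. No gain.

Yes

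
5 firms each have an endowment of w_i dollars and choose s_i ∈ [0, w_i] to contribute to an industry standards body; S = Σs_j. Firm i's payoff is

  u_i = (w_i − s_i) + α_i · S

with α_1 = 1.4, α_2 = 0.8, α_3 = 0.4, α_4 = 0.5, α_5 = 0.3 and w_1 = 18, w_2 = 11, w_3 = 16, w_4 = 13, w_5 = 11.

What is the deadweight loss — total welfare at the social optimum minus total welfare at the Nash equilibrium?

122.4

∂u_i/∂s_i = α_i − 1, so firm i contributes w_i if α_i > 1, else 0.
α_i > 1 for i ∈ {1}; NE contributions (18, 0, 0, 0, 0), S = 18.
W^NE = Σw_i − S^NE + (Σα_i)·S^NE = 69 + 2.4·18 = 112.2.
Planner: ∂(Σu_j)/∂s_i = Σα_j − 1 = 2.4 > 0, so everyone contributes w_i; S^SO = 69, W^SO = 69 + 2.4·69 = 234.6.
Deadweight loss = 122.4.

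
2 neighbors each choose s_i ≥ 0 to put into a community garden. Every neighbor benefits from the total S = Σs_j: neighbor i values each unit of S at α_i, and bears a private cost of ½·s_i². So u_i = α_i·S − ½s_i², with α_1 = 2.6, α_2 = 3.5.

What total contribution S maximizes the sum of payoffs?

12.2

Planner FOC: ∂(Σu_j)/∂s_i = (Σα_j) − s_i = 0, so s_i^SO = Σα_j = 6.1 for every i; S^SO = 12.2.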